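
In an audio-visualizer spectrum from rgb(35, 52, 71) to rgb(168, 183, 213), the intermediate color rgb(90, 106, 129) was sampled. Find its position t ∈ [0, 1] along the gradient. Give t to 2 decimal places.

Invert the lerp on the B channel (largest span, 142): t = (129 − 71) / (213 − 71) = 58/142 = 0.40845.
Check on R: (90 − 35)/(168 − 35) = 0.4135 ✓

0.41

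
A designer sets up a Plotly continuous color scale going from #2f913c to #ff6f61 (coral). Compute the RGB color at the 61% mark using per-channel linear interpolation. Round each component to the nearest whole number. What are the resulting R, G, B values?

(174, 124, 83)

#2f913c → (47, 145, 60); #ff6f61 → (255, 111, 97).
61% corresponds to t = 0.61.
R = 47 + 0.61 × (255 − 47) = 47 + 0.61 × 208 = 173.88 → 174
G = 145 + 0.61 × (111 − 145) = 145 + 0.61 × -34 = 124.26 → 124
B = 60 + 0.61 × (97 − 60) = 60 + 0.61 × 37 = 82.57 → 83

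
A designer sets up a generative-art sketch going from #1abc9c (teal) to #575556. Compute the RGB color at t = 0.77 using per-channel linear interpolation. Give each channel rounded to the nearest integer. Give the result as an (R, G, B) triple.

(73, 109, 102)

#1abc9c → (26, 188, 156); #575556 → (87, 85, 86).
R = 26 + 0.77 × (87 − 26) = 26 + 0.77 × 61 = 72.97 → 73
G = 188 + 0.77 × (85 − 188) = 188 + 0.77 × -103 = 108.69 → 109
B = 156 + 0.77 × (86 − 156) = 156 + 0.77 × -70 = 102.1 → 102
So the blended color is (73, 109, 102), about #496d66.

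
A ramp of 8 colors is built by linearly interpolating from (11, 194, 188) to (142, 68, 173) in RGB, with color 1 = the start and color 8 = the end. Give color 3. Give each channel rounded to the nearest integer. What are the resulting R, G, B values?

With 8 swatches and endpoints inclusive, swatch 3 sits at t = (3 − 1)/(8 − 1) = 2/7 ≈ 0.2857.
R = 11 + 0.2857 × (142 − 11) = 48.427 → 48
G = 194 + 0.2857 × (68 − 194) = 158.002 → 158
B = 188 + 0.2857 × (173 − 188) = 183.714 → 184

(48, 158, 184)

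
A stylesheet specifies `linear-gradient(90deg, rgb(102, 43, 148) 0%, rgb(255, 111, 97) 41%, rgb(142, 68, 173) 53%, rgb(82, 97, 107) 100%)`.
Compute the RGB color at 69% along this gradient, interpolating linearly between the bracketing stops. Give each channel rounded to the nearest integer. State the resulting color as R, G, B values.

69% lies between the 53% and 100% stops, so the local fraction is t = (69 − 53)/(100 − 53) = 16/47 ≈ 0.3404.
R = 142 + 0.3404 × (82 − 142) = 121.576 → 122
G = 68 + 0.3404 × (97 − 68) = 77.872 → 78
B = 173 + 0.3404 × (107 − 173) = 150.534 → 151

(122, 78, 151)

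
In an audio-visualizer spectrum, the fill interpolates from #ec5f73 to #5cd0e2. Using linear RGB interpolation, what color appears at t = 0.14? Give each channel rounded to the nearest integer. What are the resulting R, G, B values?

(216, 111, 131)

#ec5f73 → (236, 95, 115); #5cd0e2 → (92, 208, 226).
R = 236 + 0.14 × (92 − 236) = 236 + 0.14 × -144 = 215.84 → 216
G = 95 + 0.14 × (208 − 95) = 95 + 0.14 × 113 = 110.82 → 111
B = 115 + 0.14 × (226 − 115) = 115 + 0.14 × 111 = 130.54 → 131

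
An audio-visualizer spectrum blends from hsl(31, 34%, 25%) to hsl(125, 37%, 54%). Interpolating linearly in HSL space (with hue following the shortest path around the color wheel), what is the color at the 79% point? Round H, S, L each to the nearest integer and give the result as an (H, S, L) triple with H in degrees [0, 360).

(105, 36, 48)

Hue arc: Δh = 125 − 31 = 94° (|Δh| ≤ 180, already the shorter path).
H = 31 + 0.79 × (94) = 105.26 → 105°
S = 34 + 0.79 × (37 − 34) = 36.37 → 36%
L = 25 + 0.79 × (54 − 25) = 47.91 → 48%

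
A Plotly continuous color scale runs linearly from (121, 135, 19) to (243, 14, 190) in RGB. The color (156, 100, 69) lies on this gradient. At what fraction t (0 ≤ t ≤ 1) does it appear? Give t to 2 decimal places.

0.29

Invert the lerp on the B channel (largest span, 171): t = (69 − 19) / (190 − 19) = 50/171 = 0.2924.
Check on R: (156 − 121)/(243 − 121) = 0.2869 ✓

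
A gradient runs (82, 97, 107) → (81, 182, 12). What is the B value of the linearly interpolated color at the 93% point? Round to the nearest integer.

19

B = 107 + 0.93 × (12 − 107) = 18.65 → 19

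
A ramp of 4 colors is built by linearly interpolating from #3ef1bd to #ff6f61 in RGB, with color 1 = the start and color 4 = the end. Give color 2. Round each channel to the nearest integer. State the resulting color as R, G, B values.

With 4 swatches and endpoints inclusive, swatch 2 sits at t = (2 − 1)/(4 − 1) = 1/3 ≈ 0.3333.
#3ef1bd → (62, 241, 189); #ff6f61 → (255, 111, 97).
R = 62 + 0.3333 × (255 − 62) = 126.327 → 126
G = 241 + 0.3333 × (111 − 241) = 197.671 → 198
B = 189 + 0.3333 × (97 − 189) = 158.336 → 158

(126, 198, 158)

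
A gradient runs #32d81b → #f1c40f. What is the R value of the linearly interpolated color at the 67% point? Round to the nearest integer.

178

R₁ = 50 (from #32d81b), R₂ = 241 (from #f1c40f).
R = 50 + 0.67 × (241 − 50) = 177.97 → 178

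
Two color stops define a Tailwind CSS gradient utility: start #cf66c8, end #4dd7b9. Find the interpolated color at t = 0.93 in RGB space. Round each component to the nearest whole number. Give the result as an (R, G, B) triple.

#cf66c8 → (207, 102, 200); #4dd7b9 → (77, 215, 185).
R = 207 + 0.93 × (77 − 207) = 207 + 0.93 × -130 = 86.1 → 86
G = 102 + 0.93 × (215 − 102) = 102 + 0.93 × 113 = 207.09 → 207
B = 200 + 0.93 × (185 − 200) = 200 + 0.93 × -15 = 186.05 → 186
So the blended color is (86, 207, 186), about #56cfba.

(86, 207, 186)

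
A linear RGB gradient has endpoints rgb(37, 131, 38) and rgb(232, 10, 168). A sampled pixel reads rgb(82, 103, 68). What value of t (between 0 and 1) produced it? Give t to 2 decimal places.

Invert the lerp on the R channel (largest span, 195): t = (82 − 37) / (232 − 37) = 45/195 = 0.23077.
Check on G: (103 − 131)/(10 − 131) = 0.2314 ✓

0.23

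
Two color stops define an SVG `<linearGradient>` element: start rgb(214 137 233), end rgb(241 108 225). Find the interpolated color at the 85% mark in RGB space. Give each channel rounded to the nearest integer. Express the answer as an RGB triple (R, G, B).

(237, 112, 226)

85% corresponds to t = 0.85.
R = 214 + 0.85 × (241 − 214) = 214 + 0.85 × 27 = 236.95 → 237
G = 137 + 0.85 × (108 − 137) = 137 + 0.85 × -29 = 112.35 → 112
B = 233 + 0.85 × (225 − 233) = 233 + 0.85 × -8 = 226.2 → 226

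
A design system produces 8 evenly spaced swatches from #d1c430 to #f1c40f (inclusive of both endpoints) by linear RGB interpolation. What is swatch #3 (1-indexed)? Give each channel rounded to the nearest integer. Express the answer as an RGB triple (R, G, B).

(218, 196, 39)

With 8 swatches and endpoints inclusive, swatch 3 sits at t = (3 − 1)/(8 − 1) = 2/7 ≈ 0.2857.
#d1c430 → (209, 196, 48); #f1c40f → (241, 196, 15).
R = 209 + 0.2857 × (241 − 209) = 218.142 → 218
G = 196 + 0.2857 × (196 − 196) = 196 → 196
B = 48 + 0.2857 × (15 − 48) = 38.572 → 39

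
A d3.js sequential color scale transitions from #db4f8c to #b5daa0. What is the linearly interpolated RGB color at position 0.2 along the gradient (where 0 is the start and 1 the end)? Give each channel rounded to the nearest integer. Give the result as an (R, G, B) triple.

#db4f8c → (219, 79, 140); #b5daa0 → (181, 218, 160).
R = 219 + 0.2 × (181 − 219) = 219 + 0.2 × -38 = 211.4 → 211
G = 79 + 0.2 × (218 − 79) = 79 + 0.2 × 139 = 106.8 → 107
B = 140 + 0.2 × (160 − 140) = 140 + 0.2 × 20 = 144 → 144
So the blended color is (211, 107, 144), about #d36b90.

(211, 107, 144)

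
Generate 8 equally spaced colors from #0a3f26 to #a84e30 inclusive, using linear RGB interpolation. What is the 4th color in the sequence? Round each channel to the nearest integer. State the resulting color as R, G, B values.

With 8 swatches and endpoints inclusive, swatch 4 sits at t = (4 − 1)/(8 − 1) = 3/7 ≈ 0.4286.
#0a3f26 → (10, 63, 38); #a84e30 → (168, 78, 48).
R = 10 + 0.4286 × (168 − 10) = 77.719 → 78
G = 63 + 0.4286 × (78 − 63) = 69.429 → 69
B = 38 + 0.4286 × (48 − 38) = 42.286 → 42

(78, 69, 42)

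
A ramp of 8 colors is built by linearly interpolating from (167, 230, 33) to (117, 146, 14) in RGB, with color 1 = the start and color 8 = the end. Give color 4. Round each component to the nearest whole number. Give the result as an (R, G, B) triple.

With 8 swatches and endpoints inclusive, swatch 4 sits at t = (4 − 1)/(8 − 1) = 3/7 ≈ 0.4286.
R = 167 + 0.4286 × (117 − 167) = 145.57 → 146
G = 230 + 0.4286 × (146 − 230) = 193.998 → 194
B = 33 + 0.4286 × (14 − 33) = 24.857 → 25

(146, 194, 25)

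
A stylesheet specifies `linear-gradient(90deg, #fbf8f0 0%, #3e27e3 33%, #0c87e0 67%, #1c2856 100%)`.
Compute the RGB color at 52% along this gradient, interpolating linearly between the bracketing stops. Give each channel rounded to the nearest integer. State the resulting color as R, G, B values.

52% lies between the 33% and 67% stops, so the local fraction is t = (52 − 33)/(67 − 33) = 19/34 ≈ 0.5588.
#3e27e3 → (62, 39, 227); #0c87e0 → (12, 135, 224).
R = 62 + 0.5588 × (12 − 62) = 34.06 → 34
G = 39 + 0.5588 × (135 − 39) = 92.645 → 93
B = 227 + 0.5588 × (224 − 227) = 225.324 → 225

(34, 93, 225)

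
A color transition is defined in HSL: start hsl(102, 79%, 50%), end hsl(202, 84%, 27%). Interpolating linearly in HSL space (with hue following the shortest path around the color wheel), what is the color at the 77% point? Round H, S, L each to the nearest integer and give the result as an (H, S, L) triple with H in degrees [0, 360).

(179, 83, 32)

Hue arc: Δh = 202 − 102 = 100° (|Δh| ≤ 180, already the shorter path).
H = 102 + 0.77 × (100) = 179 → 179°
S = 79 + 0.77 × (84 − 79) = 82.85 → 83%
L = 50 + 0.77 × (27 − 50) = 32.29 → 32%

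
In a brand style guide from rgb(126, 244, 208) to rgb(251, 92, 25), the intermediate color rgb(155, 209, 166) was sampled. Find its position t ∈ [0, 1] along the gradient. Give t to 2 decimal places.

Invert the lerp on the B channel (largest span, 183): t = (166 − 208) / (25 − 208) = -42/-183 = 0.22951.
Check on R: (155 − 126)/(251 − 126) = 0.232 ✓

0.23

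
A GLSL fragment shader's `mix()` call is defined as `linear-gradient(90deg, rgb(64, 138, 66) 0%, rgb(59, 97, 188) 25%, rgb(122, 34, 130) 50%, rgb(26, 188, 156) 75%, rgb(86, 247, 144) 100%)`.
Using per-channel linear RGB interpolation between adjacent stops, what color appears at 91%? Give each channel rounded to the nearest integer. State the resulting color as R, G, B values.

(64, 226, 148)

91% lies between the 75% and 100% stops, so the local fraction is t = (91 − 75)/(100 − 75) = 16/25 ≈ 0.64.
R = 26 + 0.64 × (86 − 26) = 64.4 → 64
G = 188 + 0.64 × (247 − 188) = 225.76 → 226
B = 156 + 0.64 × (144 − 156) = 148.32 → 148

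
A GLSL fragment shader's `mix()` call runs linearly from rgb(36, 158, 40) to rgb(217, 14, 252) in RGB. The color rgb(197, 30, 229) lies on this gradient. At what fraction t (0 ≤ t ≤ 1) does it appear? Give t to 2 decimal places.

0.89

Invert the lerp on the B channel (largest span, 212): t = (229 − 40) / (252 − 40) = 189/212 = 0.89151.
Check on R: (197 − 36)/(217 − 36) = 0.8895 ✓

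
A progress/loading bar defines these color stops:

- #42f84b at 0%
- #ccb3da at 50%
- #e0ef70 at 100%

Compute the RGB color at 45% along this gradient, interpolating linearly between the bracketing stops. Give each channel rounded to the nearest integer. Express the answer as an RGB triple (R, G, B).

(190, 186, 204)

45% lies between the 0% and 50% stops, so the local fraction is t = (45 − 0)/(50 − 0) = 45/50 ≈ 0.9.
#42f84b → (66, 248, 75); #ccb3da → (204, 179, 218).
R = 66 + 0.9 × (204 − 66) = 190.2 → 190
G = 248 + 0.9 × (179 − 248) = 185.9 → 186
B = 75 + 0.9 × (218 − 75) = 203.7 → 204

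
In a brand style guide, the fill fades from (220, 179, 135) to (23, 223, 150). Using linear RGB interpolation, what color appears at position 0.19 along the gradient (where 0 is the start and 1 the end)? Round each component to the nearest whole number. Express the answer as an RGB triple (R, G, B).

(183, 187, 138)

R = 220 + 0.19 × (23 − 220) = 220 + 0.19 × -197 = 182.57 → 183
G = 179 + 0.19 × (223 − 179) = 179 + 0.19 × 44 = 187.36 → 187
B = 135 + 0.19 × (150 − 135) = 135 + 0.19 × 15 = 137.85 → 138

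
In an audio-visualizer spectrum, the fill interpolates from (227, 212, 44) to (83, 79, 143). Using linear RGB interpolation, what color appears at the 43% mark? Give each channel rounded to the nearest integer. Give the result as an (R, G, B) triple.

43% corresponds to t = 0.43.
R = 227 + 0.43 × (83 − 227) = 227 + 0.43 × -144 = 165.08 → 165
G = 212 + 0.43 × (79 − 212) = 212 + 0.43 × -133 = 154.81 → 155
B = 44 + 0.43 × (143 − 44) = 44 + 0.43 × 99 = 86.57 → 87

(165, 155, 87)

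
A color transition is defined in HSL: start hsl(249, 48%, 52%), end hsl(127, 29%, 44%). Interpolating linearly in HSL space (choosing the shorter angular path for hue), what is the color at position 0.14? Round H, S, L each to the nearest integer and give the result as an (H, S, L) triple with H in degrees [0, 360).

(232, 45, 51)

Hue arc: Δh = 127 − 249 = -122° (|Δh| ≤ 180, already the shorter path).
H = 249 + 0.14 × (-122) = 231.92 → 232°
S = 48 + 0.14 × (29 − 48) = 45.34 → 45%
L = 52 + 0.14 × (44 − 52) = 50.88 → 51%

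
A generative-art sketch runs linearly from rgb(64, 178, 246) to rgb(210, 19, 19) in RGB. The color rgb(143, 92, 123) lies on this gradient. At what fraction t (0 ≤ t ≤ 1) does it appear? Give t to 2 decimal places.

Invert the lerp on the B channel (largest span, 227): t = (123 − 246) / (19 − 246) = -123/-227 = 0.54185.
Check on R: (143 − 64)/(210 − 64) = 0.5411 ✓

0.54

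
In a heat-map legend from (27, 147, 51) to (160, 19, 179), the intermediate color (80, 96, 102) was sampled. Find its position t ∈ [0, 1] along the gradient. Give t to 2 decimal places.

0.40

Invert the lerp on the R channel (largest span, 133): t = (80 − 27) / (160 − 27) = 53/133 = 0.3985.
Check on G: (96 − 147)/(19 − 147) = 0.3984 ✓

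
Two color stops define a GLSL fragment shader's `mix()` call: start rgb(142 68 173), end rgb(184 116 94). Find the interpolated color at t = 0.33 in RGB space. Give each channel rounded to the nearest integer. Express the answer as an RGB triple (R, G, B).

R = 142 + 0.33 × (184 − 142) = 142 + 0.33 × 42 = 155.86 → 156
G = 68 + 0.33 × (116 − 68) = 68 + 0.33 × 48 = 83.84 → 84
B = 173 + 0.33 × (94 − 173) = 173 + 0.33 × -79 = 146.93 → 147

(156, 84, 147)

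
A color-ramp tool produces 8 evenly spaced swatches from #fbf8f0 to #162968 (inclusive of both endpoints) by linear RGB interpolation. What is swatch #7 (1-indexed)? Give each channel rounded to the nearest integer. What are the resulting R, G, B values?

With 8 swatches and endpoints inclusive, swatch 7 sits at t = (7 − 1)/(8 − 1) = 6/7 ≈ 0.8571.
#fbf8f0 → (251, 248, 240); #162968 → (22, 41, 104).
R = 251 + 0.8571 × (22 − 251) = 54.724 → 55
G = 248 + 0.8571 × (41 − 248) = 70.58 → 71
B = 240 + 0.8571 × (104 − 240) = 123.434 → 123

(55, 71, 123)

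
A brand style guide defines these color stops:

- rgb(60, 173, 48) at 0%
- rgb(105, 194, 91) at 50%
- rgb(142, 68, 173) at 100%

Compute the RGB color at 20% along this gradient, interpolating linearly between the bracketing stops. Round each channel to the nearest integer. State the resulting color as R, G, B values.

(78, 181, 65)

20% lies between the 0% and 50% stops, so the local fraction is t = (20 − 0)/(50 − 0) = 20/50 ≈ 0.4.
R = 60 + 0.4 × (105 − 60) = 78 → 78
G = 173 + 0.4 × (194 − 173) = 181.4 → 181
B = 48 + 0.4 × (91 − 48) = 65.2 → 65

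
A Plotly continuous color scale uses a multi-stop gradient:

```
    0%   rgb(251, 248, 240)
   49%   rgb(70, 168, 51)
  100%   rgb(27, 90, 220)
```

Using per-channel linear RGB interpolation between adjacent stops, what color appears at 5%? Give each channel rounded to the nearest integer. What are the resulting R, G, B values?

5% lies between the 0% and 49% stops, so the local fraction is t = (5 − 0)/(49 − 0) = 5/49 ≈ 0.102.
R = 251 + 0.102 × (70 − 251) = 232.538 → 233
G = 248 + 0.102 × (168 − 248) = 239.84 → 240
B = 240 + 0.102 × (51 − 240) = 220.722 → 221

(233, 240, 221)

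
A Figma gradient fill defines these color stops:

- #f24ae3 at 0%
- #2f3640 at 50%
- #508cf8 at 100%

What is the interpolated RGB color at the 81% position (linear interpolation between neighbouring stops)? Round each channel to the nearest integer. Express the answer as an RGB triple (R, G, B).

(67, 107, 178)

81% lies between the 50% and 100% stops, so the local fraction is t = (81 − 50)/(100 − 50) = 31/50 ≈ 0.62.
#2f3640 → (47, 54, 64); #508cf8 → (80, 140, 248).
R = 47 + 0.62 × (80 − 47) = 67.46 → 67
G = 54 + 0.62 × (140 − 54) = 107.32 → 107
B = 64 + 0.62 × (248 − 64) = 178.08 → 178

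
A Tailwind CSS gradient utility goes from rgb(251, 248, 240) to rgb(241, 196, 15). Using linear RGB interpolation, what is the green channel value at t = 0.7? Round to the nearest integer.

G = 248 + 0.7 × (196 − 248) = 211.6 → 212

212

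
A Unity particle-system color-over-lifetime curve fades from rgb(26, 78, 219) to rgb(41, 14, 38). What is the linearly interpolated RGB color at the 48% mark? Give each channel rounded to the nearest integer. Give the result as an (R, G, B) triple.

48% corresponds to t = 0.48.
R = 26 + 0.48 × (41 − 26) = 26 + 0.48 × 15 = 33.2 → 33
G = 78 + 0.48 × (14 − 78) = 78 + 0.48 × -64 = 47.28 → 47
B = 219 + 0.48 × (38 − 219) = 219 + 0.48 × -181 = 132.12 → 132

(33, 47, 132)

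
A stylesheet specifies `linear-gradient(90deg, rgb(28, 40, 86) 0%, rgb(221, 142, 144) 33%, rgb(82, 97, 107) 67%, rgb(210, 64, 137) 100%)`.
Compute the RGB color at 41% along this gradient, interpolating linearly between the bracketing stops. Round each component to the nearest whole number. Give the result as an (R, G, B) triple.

(188, 131, 135)

41% lies between the 33% and 67% stops, so the local fraction is t = (41 − 33)/(67 − 33) = 8/34 ≈ 0.2353.
R = 221 + 0.2353 × (82 − 221) = 188.293 → 188
G = 142 + 0.2353 × (97 − 142) = 131.411 → 131
B = 144 + 0.2353 × (107 − 144) = 135.294 → 135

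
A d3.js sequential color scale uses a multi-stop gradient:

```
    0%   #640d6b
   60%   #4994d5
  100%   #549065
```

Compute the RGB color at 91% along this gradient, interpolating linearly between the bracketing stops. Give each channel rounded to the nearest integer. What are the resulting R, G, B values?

(82, 145, 126)

91% lies between the 60% and 100% stops, so the local fraction is t = (91 − 60)/(100 − 60) = 31/40 ≈ 0.775.
#4994d5 → (73, 148, 213); #549065 → (84, 144, 101).
R = 73 + 0.775 × (84 − 73) = 81.525 → 82
G = 148 + 0.775 × (144 − 148) = 144.9 → 145
B = 213 + 0.775 × (101 − 213) = 126.2 → 126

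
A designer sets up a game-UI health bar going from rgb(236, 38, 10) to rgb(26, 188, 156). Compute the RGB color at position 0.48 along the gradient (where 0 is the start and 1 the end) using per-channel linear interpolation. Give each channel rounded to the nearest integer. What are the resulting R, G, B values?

(135, 110, 80)

R = 236 + 0.48 × (26 − 236) = 236 + 0.48 × -210 = 135.2 → 135
G = 38 + 0.48 × (188 − 38) = 38 + 0.48 × 150 = 110 → 110
B = 10 + 0.48 × (156 − 10) = 10 + 0.48 × 146 = 80.08 → 80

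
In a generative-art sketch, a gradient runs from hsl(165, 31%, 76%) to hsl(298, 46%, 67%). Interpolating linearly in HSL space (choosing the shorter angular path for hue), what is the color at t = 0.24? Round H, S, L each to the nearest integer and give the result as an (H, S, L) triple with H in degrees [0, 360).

(197, 35, 74)

Hue arc: Δh = 298 − 165 = 133° (|Δh| ≤ 180, already the shorter path).
H = 165 + 0.24 × (133) = 196.92 → 197°
S = 31 + 0.24 × (46 − 31) = 34.6 → 35%
L = 76 + 0.24 × (67 − 76) = 73.84 → 74%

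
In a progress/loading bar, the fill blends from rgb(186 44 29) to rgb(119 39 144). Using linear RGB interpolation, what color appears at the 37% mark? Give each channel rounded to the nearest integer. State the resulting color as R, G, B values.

37% corresponds to t = 0.37.
R = 186 + 0.37 × (119 − 186) = 186 + 0.37 × -67 = 161.21 → 161
G = 44 + 0.37 × (39 − 44) = 44 + 0.37 × -5 = 42.15 → 42
B = 29 + 0.37 × (144 − 29) = 29 + 0.37 × 115 = 71.55 → 72
So the blended color is (161, 42, 72), about #a12a48.

(161, 42, 72)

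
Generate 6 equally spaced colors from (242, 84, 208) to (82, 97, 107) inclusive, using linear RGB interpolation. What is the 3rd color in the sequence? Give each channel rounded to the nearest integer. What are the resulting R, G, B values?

With 6 swatches and endpoints inclusive, swatch 3 sits at t = (3 − 1)/(6 − 1) = 2/5 ≈ 0.4.
R = 242 + 0.4 × (82 − 242) = 178 → 178
G = 84 + 0.4 × (97 − 84) = 89.2 → 89
B = 208 + 0.4 × (107 − 208) = 167.6 → 168

(178, 89, 168)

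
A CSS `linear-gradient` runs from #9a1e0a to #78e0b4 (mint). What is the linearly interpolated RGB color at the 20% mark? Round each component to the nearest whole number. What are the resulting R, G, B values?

#9a1e0a → (154, 30, 10); #78e0b4 → (120, 224, 180).
20% corresponds to t = 0.2.
R = 154 + 0.2 × (120 − 154) = 154 + 0.2 × -34 = 147.2 → 147
G = 30 + 0.2 × (224 − 30) = 30 + 0.2 × 194 = 68.8 → 69
B = 10 + 0.2 × (180 − 10) = 10 + 0.2 × 170 = 44 → 44

(147, 69, 44)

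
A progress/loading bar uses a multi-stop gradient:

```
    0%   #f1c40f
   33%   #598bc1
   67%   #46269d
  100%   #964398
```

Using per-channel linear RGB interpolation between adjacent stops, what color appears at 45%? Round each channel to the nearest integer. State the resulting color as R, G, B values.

45% lies between the 33% and 67% stops, so the local fraction is t = (45 − 33)/(67 − 33) = 12/34 ≈ 0.3529.
#598bc1 → (89, 139, 193); #46269d → (70, 38, 157).
R = 89 + 0.3529 × (70 − 89) = 82.295 → 82
G = 139 + 0.3529 × (38 − 139) = 103.357 → 103
B = 193 + 0.3529 × (157 − 193) = 180.296 → 180

(82, 103, 180)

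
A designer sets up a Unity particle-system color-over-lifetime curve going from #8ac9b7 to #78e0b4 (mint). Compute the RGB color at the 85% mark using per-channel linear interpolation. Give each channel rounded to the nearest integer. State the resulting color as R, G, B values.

(123, 221, 180)

#8ac9b7 → (138, 201, 183); #78e0b4 → (120, 224, 180).
85% corresponds to t = 0.85.
R = 138 + 0.85 × (120 − 138) = 138 + 0.85 × -18 = 122.7 → 123
G = 201 + 0.85 × (224 − 201) = 201 + 0.85 × 23 = 220.55 → 221
B = 183 + 0.85 × (180 − 183) = 183 + 0.85 × -3 = 180.45 → 180
So the blended color is (123, 221, 180), about #7bddb4.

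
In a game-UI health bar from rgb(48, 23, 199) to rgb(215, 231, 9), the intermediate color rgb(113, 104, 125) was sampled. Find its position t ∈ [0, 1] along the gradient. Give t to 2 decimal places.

Invert the lerp on the G channel (largest span, 208): t = (104 − 23) / (231 − 23) = 81/208 = 0.38942.
Check on R: (113 − 48)/(215 − 48) = 0.3892 ✓

0.39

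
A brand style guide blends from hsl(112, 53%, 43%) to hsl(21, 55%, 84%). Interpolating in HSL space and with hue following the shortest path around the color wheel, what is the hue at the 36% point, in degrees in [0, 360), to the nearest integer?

Hue arc: Δh = 21 − 112 = -91° (|Δh| ≤ 180, already the shorter path).
H = 112 + 0.36 × (-91) = 79.24 → 79°

79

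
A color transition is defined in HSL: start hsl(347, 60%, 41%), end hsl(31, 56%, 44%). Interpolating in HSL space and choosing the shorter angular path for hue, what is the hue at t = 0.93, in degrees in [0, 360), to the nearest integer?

28

Hue: 31 − 347 = -316°, but |-316| > 180 so the shorter arc goes the other way: Δh = -316 + 360 = 44°.
H = 347 + 0.93 × (44) = 387.92 → 388 → 388 mod 360 = 28°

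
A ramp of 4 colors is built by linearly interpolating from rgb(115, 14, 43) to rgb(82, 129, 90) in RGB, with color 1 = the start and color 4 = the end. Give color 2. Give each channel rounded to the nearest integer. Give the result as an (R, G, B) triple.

(104, 52, 59)

With 4 swatches and endpoints inclusive, swatch 2 sits at t = (2 − 1)/(4 − 1) = 1/3 ≈ 0.3333.
R = 115 + 0.3333 × (82 − 115) = 104.001 → 104
G = 14 + 0.3333 × (129 − 14) = 52.329 → 52
B = 43 + 0.3333 × (90 − 43) = 58.665 → 59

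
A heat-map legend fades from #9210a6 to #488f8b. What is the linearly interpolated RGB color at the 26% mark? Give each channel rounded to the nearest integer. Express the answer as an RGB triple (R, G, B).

#9210a6 → (146, 16, 166); #488f8b → (72, 143, 139).
26% corresponds to t = 0.26.
R = 146 + 0.26 × (72 − 146) = 146 + 0.26 × -74 = 126.76 → 127
G = 16 + 0.26 × (143 − 16) = 16 + 0.26 × 127 = 49.02 → 49
B = 166 + 0.26 × (139 − 166) = 166 + 0.26 × -27 = 158.98 → 159
So the blended color is (127, 49, 159), about #7f319f.

(127, 49, 159)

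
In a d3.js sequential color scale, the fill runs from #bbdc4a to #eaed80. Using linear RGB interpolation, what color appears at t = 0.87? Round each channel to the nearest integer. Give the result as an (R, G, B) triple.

#bbdc4a → (187, 220, 74); #eaed80 → (234, 237, 128).
R = 187 + 0.87 × (234 − 187) = 187 + 0.87 × 47 = 227.89 → 228
G = 220 + 0.87 × (237 − 220) = 220 + 0.87 × 17 = 234.79 → 235
B = 74 + 0.87 × (128 − 74) = 74 + 0.87 × 54 = 120.98 → 121

(228, 235, 121)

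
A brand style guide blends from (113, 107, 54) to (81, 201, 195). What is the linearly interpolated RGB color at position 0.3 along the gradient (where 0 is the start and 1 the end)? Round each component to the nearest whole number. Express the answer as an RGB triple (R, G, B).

R = 113 + 0.3 × (81 − 113) = 113 + 0.3 × -32 = 103.4 → 103
G = 107 + 0.3 × (201 − 107) = 107 + 0.3 × 94 = 135.2 → 135
B = 54 + 0.3 × (195 − 54) = 54 + 0.3 × 141 = 96.3 → 96

(103, 135, 96)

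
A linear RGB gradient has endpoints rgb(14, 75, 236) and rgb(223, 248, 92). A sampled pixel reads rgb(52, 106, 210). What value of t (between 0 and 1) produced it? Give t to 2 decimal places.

Invert the lerp on the R channel (largest span, 209): t = (52 − 14) / (223 − 14) = 38/209 = 0.18182.
Check on G: (106 − 75)/(248 − 75) = 0.1792 ✓

0.18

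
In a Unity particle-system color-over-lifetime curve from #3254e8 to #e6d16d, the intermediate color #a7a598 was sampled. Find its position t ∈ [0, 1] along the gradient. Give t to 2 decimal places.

0.65

Invert the lerp on the R channel (largest span, 180): t = (167 − 50) / (230 − 50) = 117/180 = 0.65.
Check on G: (165 − 84)/(209 − 84) = 0.648 ✓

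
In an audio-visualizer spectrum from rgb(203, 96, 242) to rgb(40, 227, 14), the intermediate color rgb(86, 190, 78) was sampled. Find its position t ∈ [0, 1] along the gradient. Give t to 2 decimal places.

Invert the lerp on the B channel (largest span, 228): t = (78 − 242) / (14 − 242) = -164/-228 = 0.7193.
Check on R: (86 − 203)/(40 − 203) = 0.7178 ✓

0.72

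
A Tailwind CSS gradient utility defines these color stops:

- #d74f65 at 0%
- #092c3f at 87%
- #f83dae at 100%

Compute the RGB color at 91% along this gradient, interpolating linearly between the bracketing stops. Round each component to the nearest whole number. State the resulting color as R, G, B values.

91% lies between the 87% and 100% stops, so the local fraction is t = (91 − 87)/(100 − 87) = 4/13 ≈ 0.3077.
#092c3f → (9, 44, 63); #f83dae → (248, 61, 174).
R = 9 + 0.3077 × (248 − 9) = 82.54 → 83
G = 44 + 0.3077 × (61 − 44) = 49.231 → 49
B = 63 + 0.3077 × (174 − 63) = 97.155 → 97

(83, 49, 97)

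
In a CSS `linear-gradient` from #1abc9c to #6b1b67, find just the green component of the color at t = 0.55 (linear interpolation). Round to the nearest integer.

99

G₁ = 188 (from #1abc9c), G₂ = 27 (from #6b1b67).
G = 188 + 0.55 × (27 − 188) = 99.45 → 99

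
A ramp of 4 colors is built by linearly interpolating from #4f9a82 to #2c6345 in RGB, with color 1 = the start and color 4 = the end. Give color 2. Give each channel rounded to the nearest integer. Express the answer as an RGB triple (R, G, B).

With 4 swatches and endpoints inclusive, swatch 2 sits at t = (2 − 1)/(4 − 1) = 1/3 ≈ 0.3333.
#4f9a82 → (79, 154, 130); #2c6345 → (44, 99, 69).
R = 79 + 0.3333 × (44 − 79) = 67.335 → 67
G = 154 + 0.3333 × (99 − 154) = 135.668 → 136
B = 130 + 0.3333 × (69 − 130) = 109.669 → 110

(67, 136, 110)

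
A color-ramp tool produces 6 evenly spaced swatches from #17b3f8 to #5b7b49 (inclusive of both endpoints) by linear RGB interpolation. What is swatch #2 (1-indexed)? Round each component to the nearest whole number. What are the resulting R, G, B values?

(37, 168, 213)

With 6 swatches and endpoints inclusive, swatch 2 sits at t = (2 − 1)/(6 − 1) = 1/5 ≈ 0.2.
#17b3f8 → (23, 179, 248); #5b7b49 → (91, 123, 73).
R = 23 + 0.2 × (91 − 23) = 36.6 → 37
G = 179 + 0.2 × (123 − 179) = 167.8 → 168
B = 248 + 0.2 × (73 − 248) = 213 → 213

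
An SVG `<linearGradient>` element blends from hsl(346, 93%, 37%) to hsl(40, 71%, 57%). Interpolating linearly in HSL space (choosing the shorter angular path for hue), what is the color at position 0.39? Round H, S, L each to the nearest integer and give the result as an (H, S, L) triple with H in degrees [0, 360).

(7, 84, 45)

Hue: 40 − 346 = -306°, but |-306| > 180 so the shorter arc goes the other way: Δh = -306 + 360 = 54°.
H = 346 + 0.39 × (54) = 367.06 → 367 → 367 mod 360 = 7°
S = 93 + 0.39 × (71 − 93) = 84.42 → 84%
L = 37 + 0.39 × (57 − 37) = 44.8 → 45%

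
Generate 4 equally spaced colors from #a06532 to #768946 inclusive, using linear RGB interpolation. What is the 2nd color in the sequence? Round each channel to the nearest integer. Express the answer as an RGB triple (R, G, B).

With 4 swatches and endpoints inclusive, swatch 2 sits at t = (2 − 1)/(4 − 1) = 1/3 ≈ 0.3333.
#a06532 → (160, 101, 50); #768946 → (118, 137, 70).
R = 160 + 0.3333 × (118 − 160) = 146.001 → 146
G = 101 + 0.3333 × (137 − 101) = 112.999 → 113
B = 50 + 0.3333 × (70 − 50) = 56.666 → 57

(146, 113, 57)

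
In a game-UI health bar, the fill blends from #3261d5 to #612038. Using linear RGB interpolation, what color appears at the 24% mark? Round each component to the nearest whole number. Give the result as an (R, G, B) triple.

#3261d5 → (50, 97, 213); #612038 → (97, 32, 56).
24% corresponds to t = 0.24.
R = 50 + 0.24 × (97 − 50) = 50 + 0.24 × 47 = 61.28 → 61
G = 97 + 0.24 × (32 − 97) = 97 + 0.24 × -65 = 81.4 → 81
B = 213 + 0.24 × (56 − 213) = 213 + 0.24 × -157 = 175.32 → 175

(61, 81, 175)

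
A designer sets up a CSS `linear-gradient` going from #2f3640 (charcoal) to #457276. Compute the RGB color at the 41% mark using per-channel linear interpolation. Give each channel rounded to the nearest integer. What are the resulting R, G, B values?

#2f3640 → (47, 54, 64); #457276 → (69, 114, 118).
41% corresponds to t = 0.41.
R = 47 + 0.41 × (69 − 47) = 47 + 0.41 × 22 = 56.02 → 56
G = 54 + 0.41 × (114 − 54) = 54 + 0.41 × 60 = 78.6 → 79
B = 64 + 0.41 × (118 − 64) = 64 + 0.41 × 54 = 86.14 → 86
So the blended color is (56, 79, 86), about #384f56.

(56, 79, 86)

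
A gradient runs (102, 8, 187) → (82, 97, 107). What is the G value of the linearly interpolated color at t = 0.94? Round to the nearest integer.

G = 8 + 0.94 × (97 − 8) = 91.66 → 92

92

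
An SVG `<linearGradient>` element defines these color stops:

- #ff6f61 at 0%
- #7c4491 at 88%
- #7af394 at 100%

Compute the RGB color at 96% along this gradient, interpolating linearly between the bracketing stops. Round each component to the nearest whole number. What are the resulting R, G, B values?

96% lies between the 88% and 100% stops, so the local fraction is t = (96 − 88)/(100 − 88) = 8/12 ≈ 0.6667.
#7c4491 → (124, 68, 145); #7af394 → (122, 243, 148).
R = 124 + 0.6667 × (122 − 124) = 122.667 → 123
G = 68 + 0.6667 × (243 − 68) = 184.673 → 185
B = 145 + 0.6667 × (148 − 145) = 147 → 147

(123, 185, 147)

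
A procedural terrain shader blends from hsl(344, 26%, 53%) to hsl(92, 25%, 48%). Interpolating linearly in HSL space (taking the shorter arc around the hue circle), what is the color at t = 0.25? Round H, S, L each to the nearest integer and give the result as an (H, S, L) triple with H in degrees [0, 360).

Hue: 92 − 344 = -252°, but |-252| > 180 so the shorter arc goes the other way: Δh = -252 + 360 = 108°.
H = 344 + 0.25 × (108) = 371 → 371 → 371 mod 360 = 11°
S = 26 + 0.25 × (25 − 26) = 25.75 → 26%
L = 53 + 0.25 × (48 − 53) = 51.75 → 52%

(11, 26, 52)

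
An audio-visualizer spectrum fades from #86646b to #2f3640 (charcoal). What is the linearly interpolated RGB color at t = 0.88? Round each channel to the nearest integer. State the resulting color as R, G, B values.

(57, 60, 69)

#86646b → (134, 100, 107); #2f3640 → (47, 54, 64).
R = 134 + 0.88 × (47 − 134) = 134 + 0.88 × -87 = 57.44 → 57
G = 100 + 0.88 × (54 − 100) = 100 + 0.88 × -46 = 59.52 → 60
B = 107 + 0.88 × (64 − 107) = 107 + 0.88 × -43 = 69.16 → 69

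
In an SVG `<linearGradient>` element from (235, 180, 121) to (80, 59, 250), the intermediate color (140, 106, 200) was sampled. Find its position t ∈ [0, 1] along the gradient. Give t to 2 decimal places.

0.61

Invert the lerp on the R channel (largest span, 155): t = (140 − 235) / (80 − 235) = -95/-155 = 0.6129.
Check on G: (106 − 180)/(59 − 180) = 0.6116 ✓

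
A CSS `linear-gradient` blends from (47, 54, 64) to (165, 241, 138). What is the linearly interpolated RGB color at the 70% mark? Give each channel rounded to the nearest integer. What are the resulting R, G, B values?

70% corresponds to t = 0.7.
R = 47 + 0.7 × (165 − 47) = 47 + 0.7 × 118 = 129.6 → 130
G = 54 + 0.7 × (241 − 54) = 54 + 0.7 × 187 = 184.9 → 185
B = 64 + 0.7 × (138 − 64) = 64 + 0.7 × 74 = 115.8 → 116

(130, 185, 116)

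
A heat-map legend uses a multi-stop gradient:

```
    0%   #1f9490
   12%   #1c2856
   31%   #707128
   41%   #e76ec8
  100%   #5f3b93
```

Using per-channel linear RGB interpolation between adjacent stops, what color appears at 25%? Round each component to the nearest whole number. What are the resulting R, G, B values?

25% lies between the 12% and 31% stops, so the local fraction is t = (25 − 12)/(31 − 12) = 13/19 ≈ 0.6842.
#1c2856 → (28, 40, 86); #707128 → (112, 113, 40).
R = 28 + 0.6842 × (112 − 28) = 85.473 → 85
G = 40 + 0.6842 × (113 − 40) = 89.947 → 90
B = 86 + 0.6842 × (40 − 86) = 54.527 → 55

(85, 90, 55)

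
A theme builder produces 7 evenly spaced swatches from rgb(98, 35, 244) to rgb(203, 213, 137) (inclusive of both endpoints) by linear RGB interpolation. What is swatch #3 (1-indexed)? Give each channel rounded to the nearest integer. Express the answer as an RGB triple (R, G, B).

(133, 94, 208)

With 7 swatches and endpoints inclusive, swatch 3 sits at t = (3 − 1)/(7 − 1) = 2/6 ≈ 0.3333.
R = 98 + 0.3333 × (203 − 98) = 132.996 → 133
G = 35 + 0.3333 × (213 − 35) = 94.327 → 94
B = 244 + 0.3333 × (137 − 244) = 208.337 → 208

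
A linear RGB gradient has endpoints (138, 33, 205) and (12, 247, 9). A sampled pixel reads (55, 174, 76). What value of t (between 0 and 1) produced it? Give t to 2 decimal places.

Invert the lerp on the G channel (largest span, 214): t = (174 − 33) / (247 − 33) = 141/214 = 0.65888.
Check on R: (55 − 138)/(12 − 138) = 0.6587 ✓

0.66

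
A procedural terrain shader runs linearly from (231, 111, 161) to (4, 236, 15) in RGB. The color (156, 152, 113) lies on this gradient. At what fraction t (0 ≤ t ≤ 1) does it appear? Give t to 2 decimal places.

Invert the lerp on the R channel (largest span, 227): t = (156 − 231) / (4 − 231) = -75/-227 = 0.3304.
Check on G: (152 − 111)/(236 − 111) = 0.328 ✓

0.33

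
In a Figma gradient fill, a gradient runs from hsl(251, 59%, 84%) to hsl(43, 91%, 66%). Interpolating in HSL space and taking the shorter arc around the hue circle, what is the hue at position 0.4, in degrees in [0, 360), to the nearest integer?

312

Hue: 43 − 251 = -208°, but |-208| > 180 so the shorter arc goes the other way: Δh = -208 + 360 = 152°.
H = 251 + 0.4 × (152) = 311.8 → 312°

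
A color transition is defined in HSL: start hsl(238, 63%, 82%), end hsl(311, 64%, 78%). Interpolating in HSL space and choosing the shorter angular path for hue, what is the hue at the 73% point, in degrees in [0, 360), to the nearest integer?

291

Hue arc: Δh = 311 − 238 = 73° (|Δh| ≤ 180, already the shorter path).
H = 238 + 0.73 × (73) = 291.29 → 291°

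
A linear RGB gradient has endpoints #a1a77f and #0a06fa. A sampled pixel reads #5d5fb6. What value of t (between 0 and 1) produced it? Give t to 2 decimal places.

Invert the lerp on the G channel (largest span, 161): t = (95 − 167) / (6 − 167) = -72/-161 = 0.4472.
Check on R: (93 − 161)/(10 − 161) = 0.4503 ✓

0.45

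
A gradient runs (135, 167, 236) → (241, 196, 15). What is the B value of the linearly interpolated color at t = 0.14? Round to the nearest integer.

B = 236 + 0.14 × (15 − 236) = 205.06 → 205

205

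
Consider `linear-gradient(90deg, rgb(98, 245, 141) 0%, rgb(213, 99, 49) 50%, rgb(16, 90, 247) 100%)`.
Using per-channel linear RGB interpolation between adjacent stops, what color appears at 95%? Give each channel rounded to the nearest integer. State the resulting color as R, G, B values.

95% lies between the 50% and 100% stops, so the local fraction is t = (95 − 50)/(100 − 50) = 45/50 ≈ 0.9.
R = 213 + 0.9 × (16 − 213) = 35.7 → 36
G = 99 + 0.9 × (90 − 99) = 90.9 → 91
B = 49 + 0.9 × (247 − 49) = 227.2 → 227

(36, 91, 227)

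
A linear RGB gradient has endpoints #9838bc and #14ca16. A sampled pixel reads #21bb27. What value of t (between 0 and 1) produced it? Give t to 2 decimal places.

Invert the lerp on the B channel (largest span, 166): t = (39 − 188) / (22 − 188) = -149/-166 = 0.89759.
Check on R: (33 − 152)/(20 − 152) = 0.9015 ✓

0.90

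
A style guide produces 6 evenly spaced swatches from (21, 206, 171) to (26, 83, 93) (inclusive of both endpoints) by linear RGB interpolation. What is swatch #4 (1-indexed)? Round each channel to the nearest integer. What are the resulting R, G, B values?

(24, 132, 124)

With 6 swatches and endpoints inclusive, swatch 4 sits at t = (4 − 1)/(6 − 1) = 3/5 ≈ 0.6.
R = 21 + 0.6 × (26 − 21) = 24 → 24
G = 206 + 0.6 × (83 − 206) = 132.2 → 132
B = 171 + 0.6 × (93 − 171) = 124.2 → 124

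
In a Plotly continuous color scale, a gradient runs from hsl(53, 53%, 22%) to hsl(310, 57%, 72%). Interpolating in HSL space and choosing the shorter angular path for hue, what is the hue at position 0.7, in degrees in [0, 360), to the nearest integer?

Hue: 310 − 53 = 257°, but |257| > 180 so the shorter arc goes the other way: Δh = 257 − 360 = -103°.
H = 53 + 0.7 × (-103) = -19.1 → -19 → -19 mod 360 = 341°

341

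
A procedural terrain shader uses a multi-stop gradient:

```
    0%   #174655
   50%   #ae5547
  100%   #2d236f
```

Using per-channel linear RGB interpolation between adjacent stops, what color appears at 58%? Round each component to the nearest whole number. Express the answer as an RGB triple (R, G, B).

(153, 77, 77)

58% lies between the 50% and 100% stops, so the local fraction is t = (58 − 50)/(100 − 50) = 8/50 ≈ 0.16.
#ae5547 → (174, 85, 71); #2d236f → (45, 35, 111).
R = 174 + 0.16 × (45 − 174) = 153.36 → 153
G = 85 + 0.16 × (35 − 85) = 77 → 77
B = 71 + 0.16 × (111 − 71) = 77.4 → 77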